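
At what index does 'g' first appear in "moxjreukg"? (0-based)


Input string: 'moxjreukg'
Target: 'g'
Scanning left to right: s[0]='m', s[1]='o', s[2]='x', s[3]='j', s[4]='r', s[5]='e', s[6]='u', s[7]='k', s[8]='g'
First match at index: 8


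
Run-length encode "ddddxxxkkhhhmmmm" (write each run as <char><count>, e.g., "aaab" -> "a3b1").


Input: 'ddddxxxkkhhhmmmm'
Operation: identify consecutive runs
Runs: 'dddd' -> d4, 'xxx' -> x3, 'kk' -> k2, 'hhh' -> h3, 'mmmm' -> m4
Encoded: d4x3k2h3m4


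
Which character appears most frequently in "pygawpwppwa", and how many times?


Input: 'pygawpwppwa'
Operation: tally each character
Counts: 'a':2, 'g':1, 'p':4, 'w':3, 'y':1
Maximum: 'p' appears 4 times


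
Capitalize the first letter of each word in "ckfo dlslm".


Input string: 'ckfo dlslm'
Operation: capitalize first letter of each word
Word transformations: 'ckfo'->'Ckfo', 'dlslm'->'Dlslm'
Result: Ckfo Dlslm


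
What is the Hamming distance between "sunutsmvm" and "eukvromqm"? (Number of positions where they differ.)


String 1: 'sunutsmvm'
String 2: 'eukvromqm'
Compare each position: pos 0: 's'!='e', pos 1: 'u'=='u', pos 2: 'n'!='k', pos 3: 'u'!='v', pos 4: 't'!='r', pos 5: 's'!='o', pos 6: 'm'=='m', pos 7: 'v'!='q', pos 8: 'm'=='m'
Differing positions: 6
Hamming distance: 6


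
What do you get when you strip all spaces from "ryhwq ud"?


Input string: 'ryhwq ud'
Operation: remove all spaces
Words: 'ryhwq', 'ud'
Join without spaces: ryhwqud


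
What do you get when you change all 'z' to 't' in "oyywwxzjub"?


Input string: 'oyywwxzjub'
Operation: replace 'z' with 't'
Positions of 'z': 6
After replacement: oyywwxtjub


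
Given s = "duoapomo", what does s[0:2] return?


Input string: 'duoapomo'
Operation: slice [0:2]
Extract characters: s[0]='d', s[1]='u'
Result: du


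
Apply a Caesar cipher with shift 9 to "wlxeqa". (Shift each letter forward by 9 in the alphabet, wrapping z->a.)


Input: 'wlxeqa', shift = 9
Operation: for each letter, (position + 9) mod 26
Mapping: 'w'(22+9=31, 31 mod 26=5)->'f', 'l'(11+9=20)->'u', 'x'(23+9=32, 32 mod 26=6)->'g', 'e'(4+9=13)->'n', 'q'(16+9=25)->'z', 'a'(0+9=9)->'j'
Result: fugnzj


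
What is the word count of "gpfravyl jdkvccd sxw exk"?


Input string: 'gpfravyl jdkvccd sxw exk'
Operation: split by spaces
Words found: 'gpfravyl', 'jdkvccd', 'sxw', 'exk'
Word count: 4


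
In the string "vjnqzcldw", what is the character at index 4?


Input string: 'vjnqzcldw'
Operation: get character at index 4
Index mapping: s[0]='v', s[1]='j', s[2]='n', s[3]='q', s[4]='z'
Result: 'z'


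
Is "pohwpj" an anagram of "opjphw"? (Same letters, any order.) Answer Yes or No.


String 1: 'opjphw' -> sorted: 'hjoppw'
String 2: 'pohwpj' -> sorted: 'hjoppw'
Compare sorted forms: 'hjoppw' == 'hjoppw'
Anagram: Yes


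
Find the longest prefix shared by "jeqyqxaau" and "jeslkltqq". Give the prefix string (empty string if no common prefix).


String 1: 'jeqyqxaau'
String 2: 'jeslkltqq'
Compare position by position:
pos 0: 'j' vs 'j' match
pos 1: 'e' vs 'e' match
pos 2: 'q' vs 's' differ -> stop
Longest common prefix: "je" (length 2)


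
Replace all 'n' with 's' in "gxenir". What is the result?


Input string: 'gxenir'
Operation: replace 'n' with 's'
Positions of 'n': 3
After replacement: gxesir


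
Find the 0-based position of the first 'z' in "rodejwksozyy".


Input string: 'rodejwksozyy'
Target: 'z'
Scanning left to right: s[0]='r', s[1]='o', s[2]='d', s[3]='e', s[4]='j', s[5]='w', s[6]='k', s[7]='s', s[8]='o', s[9]='z'
First match at index: 9


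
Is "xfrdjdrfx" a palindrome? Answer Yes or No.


Input string: 'xfrdjdrfx'
Reversed: 'xfrdjdrfx'
Compare pairs: s[0]='x' vs s[8]='x' (match), s[1]='f' vs s[7]='f' (match), s[2]='r' vs s[6]='r' (match), s[3]='d' vs s[5]='d' (match)
Palindrome: Yes


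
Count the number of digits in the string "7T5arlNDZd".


Input string: '7T5arlNDZd'
Operation: count digit characters (0-9)
Scan: '7'(digit), 'T', '5'(digit), 'a', 'r', 'l', 'N', 'D', 'Z', 'd'
Digits found: 2
Result: 2


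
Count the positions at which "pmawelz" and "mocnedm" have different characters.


String 1: 'pmawelz'
String 2: 'mocnedm'
Compare each position: pos 0: 'p'!='m', pos 1: 'm'!='o', pos 2: 'a'!='c', pos 3: 'w'!='n', pos 4: 'e'=='e', pos 5: 'l'!='d', pos 6: 'z'!='m'
Differing positions: 6
Hamming distance: 6


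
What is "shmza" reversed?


Input string: 'shmza'
Operation: reverse character order
Original order: 's' -> 'h' -> 'm' -> 'z' -> 'a'
Reversed order: 'a' -> 'z' -> 'm' -> 'h' -> 's'
Result: azmhs


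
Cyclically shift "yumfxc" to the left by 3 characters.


Input: 'yumfxc', shift = 3
Operation: split at index 3 and swap parts
Front part s[0:3] = 'yum'
Back part s[3:] = 'fxc'
Rotated = back + front = 'fxc' + 'yum'
Result: fxcyum


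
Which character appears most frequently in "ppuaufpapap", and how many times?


Input: 'ppuaufpapap'
Operation: tally each character
Counts: 'a':3, 'f':1, 'p':5, 'u':2
Maximum: 'p' appears 5 times


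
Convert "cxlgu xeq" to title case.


Input string: 'cxlgu xeq'
Operation: capitalize first letter of each word
Word transformations: 'cxlgu'->'Cxlgu', 'xeq'->'Xeq'
Result: Cxlgu Xeq


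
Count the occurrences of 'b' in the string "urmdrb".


Input string: 'urmdrb'
Target character: 'b'
Scan each position: s[5]='b'
Matches found at indices: 5
Total: 1


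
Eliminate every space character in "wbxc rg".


Input string: 'wbxc rg'
Operation: remove all spaces
Words: 'wbxc', 'rg'
Join without spaces: wbxcrg


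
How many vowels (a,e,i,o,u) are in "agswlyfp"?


Input string: 'agswlyfp'
Operation: count vowels (a, e, i, o, u)
Scan: s[0]='a' (vowel), s[1]='g', s[2]='s', s[3]='w', s[4]='l', s[5]='y', s[6]='f', s[7]='p'
Vowels found: 1
Result: 1


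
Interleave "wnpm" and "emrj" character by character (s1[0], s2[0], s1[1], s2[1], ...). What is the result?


String 1: 'wnpm'
String 2: 'emrj'
Operation: alternate characters
Pairs: 'w'+'e', 'n'+'m', 'p'+'r', 'm'+'j'
Result: wenmprmj


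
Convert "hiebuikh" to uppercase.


Input string: 'hiebuikh'
Operation: convert each letter to uppercase
Mapping: 'h'->'H', 'i'->'I', 'e'->'E', 'b'->'B', 'u'->'U', 'i'->'I', 'k'->'K', 'h'->'H'
Result: HIEBUIKH


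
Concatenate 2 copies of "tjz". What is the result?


Input string: 'tjz'
Operation: repeat 2 times
Concatenation: 'tjz' + 'tjz'
Result: tjztjz


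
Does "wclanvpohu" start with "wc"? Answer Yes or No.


Input string: 'wclanvpohu'
Prefix to check: 'wc'
First 2 characters of input: 'wc'
Match: True
Result: Yes


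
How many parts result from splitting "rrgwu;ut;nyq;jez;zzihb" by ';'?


Input string: 'rrgwu;ut;nyq;jez;zzihb'
Delimiter: ';'
Split result: 'rrgwu', 'ut', 'nyq', 'jez', 'zzihb'
Number of parts: 5


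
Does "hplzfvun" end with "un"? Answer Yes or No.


Input string: 'hplzfvun'
Suffix to check: 'un'
Last 2 characters of input: 'un'
Match: True
Result: Yes


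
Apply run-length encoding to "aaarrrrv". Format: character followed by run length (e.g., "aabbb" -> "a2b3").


Input: 'aaarrrrv'
Operation: identify consecutive runs
Runs: 'aaa' -> a3, 'rrrr' -> r4, 'v' -> v1
Encoded: a3r4v1


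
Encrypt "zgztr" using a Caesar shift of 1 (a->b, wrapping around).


Input: 'zgztr', shift = 1
Operation: for each letter, (position + 1) mod 26
Mapping: 'z'(25+1=26, 26 mod 26=0)->'a', 'g'(6+1=7)->'h', 'z'(25+1=26, 26 mod 26=0)->'a', 't'(19+1=20)->'u', 'r'(17+1=18)->'s'
Result: ahaus


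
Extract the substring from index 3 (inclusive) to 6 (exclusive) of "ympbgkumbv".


Input string: 'ympbgkumbv'
Operation: slice [3:6]
Extract characters: s[3]='b', s[4]='g', s[5]='k'
Result: bgk


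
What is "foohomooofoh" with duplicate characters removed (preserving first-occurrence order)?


Input: 'foohomooofoh'
Operation: keep first occurrence of each character
Scan: s[0]='f' new -> keep; s[1]='o' new -> keep; s[2]='o' seen -> skip; s[3]='h' new -> keep; s[4]='o' seen -> skip; s[5]='m' new -> keep; s[6]='o' seen -> skip; s[7]='o' seen -> skip; s[8]='o' seen -> skip; s[9]='f' seen -> skip; s[10]='o' seen -> skip; s[11]='h' seen -> skip
Result: fohm


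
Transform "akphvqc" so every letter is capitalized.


Input string: 'akphvqc'
Operation: convert each letter to uppercase
Mapping: 'a'->'A', 'k'->'K', 'p'->'P', 'h'->'H', 'v'->'V', 'q'->'Q', 'c'->'C'
Result: AKPHVQC


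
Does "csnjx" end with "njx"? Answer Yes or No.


Input string: 'csnjx'
Suffix to check: 'njx'
Last 3 characters of input: 'njx'
Match: True
Result: Yes


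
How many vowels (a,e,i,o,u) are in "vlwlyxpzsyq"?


Input string: 'vlwlyxpzsyq'
Operation: count vowels (a, e, i, o, u)
Scan: s[0]='v', s[1]='l', s[2]='w', s[3]='l', s[4]='y', s[5]='x', s[6]='p', s[7]='z', s[8]='s', s[9]='y', s[10]='q'
Vowels found: 0
Result: 0


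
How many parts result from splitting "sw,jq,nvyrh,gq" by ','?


Input string: 'sw,jq,nvyrh,gq'
Delimiter: ','
Split result: 'sw', 'jq', 'nvyrh', 'gq'
Number of parts: 4


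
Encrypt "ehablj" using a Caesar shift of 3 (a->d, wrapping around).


Input: 'ehablj', shift = 3
Operation: for each letter, (position + 3) mod 26
Mapping: 'e'(4+3=7)->'h', 'h'(7+3=10)->'k', 'a'(0+3=3)->'d', 'b'(1+3=4)->'e', 'l'(11+3=14)->'o', 'j'(9+3=12)->'m'
Result: hkdeom


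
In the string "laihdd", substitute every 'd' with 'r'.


Input string: 'laihdd'
Operation: replace 'd' with 'r'
Positions of 'd': 4, 5
After replacement: laihrr


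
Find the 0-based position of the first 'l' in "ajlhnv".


Input string: 'ajlhnv'
Target: 'l'
Scanning left to right: s[0]='a', s[1]='j', s[2]='l'
First match at index: 2


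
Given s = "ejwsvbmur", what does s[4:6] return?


Input string: 'ejwsvbmur'
Operation: slice [4:6]
Extract characters: s[4]='v', s[5]='b'
Result: vb


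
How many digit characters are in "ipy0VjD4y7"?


Input string: 'ipy0VjD4y7'
Operation: count digit characters (0-9)
Scan: 'i', 'p', 'y', '0'(digit), 'V', 'j', 'D', '4'(digit), 'y', '7'(digit)
Digits found: 3
Result: 3


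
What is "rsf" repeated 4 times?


Input string: 'rsf'
Operation: repeat 4 times
Concatenation: 'rsf' + 'rsf' + 'rsf' + 'rsf'
Result: rsfrsfrsfrsf


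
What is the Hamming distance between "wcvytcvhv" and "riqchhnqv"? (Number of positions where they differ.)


String 1: 'wcvytcvhv'
String 2: 'riqchhnqv'
Compare each position: pos 0: 'w'!='r', pos 1: 'c'!='i', pos 2: 'v'!='q', pos 3: 'y'!='c', pos 4: 't'!='h', pos 5: 'c'!='h', pos 6: 'v'!='n', pos 7: 'h'!='q', pos 8: 'v'=='v'
Differing positions: 8
Hamming distance: 8


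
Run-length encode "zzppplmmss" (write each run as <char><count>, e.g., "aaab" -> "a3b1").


Input: 'zzppplmmss'
Operation: identify consecutive runs
Runs: 'zz' -> z2, 'ppp' -> p3, 'l' -> l1, 'mm' -> m2, 'ss' -> s2
Encoded: z2p3l1m2s2


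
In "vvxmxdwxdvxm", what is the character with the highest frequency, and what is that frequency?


Input: 'vvxmxdwxdvxm'
Operation: tally each character
Counts: 'd':2, 'm':2, 'v':3, 'w':1, 'x':4
Maximum: 'x' appears 4 times


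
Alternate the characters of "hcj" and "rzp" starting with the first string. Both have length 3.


String 1: 'hcj'
String 2: 'rzp'
Operation: alternate characters
Pairs: 'h'+'r', 'c'+'z', 'j'+'p'
Result: hrczjp


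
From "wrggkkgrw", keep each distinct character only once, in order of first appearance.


Input: 'wrggkkgrw'
Operation: keep first occurrence of each character
Scan: s[0]='w' new -> keep; s[1]='r' new -> keep; s[2]='g' new -> keep; s[3]='g' seen -> skip; s[4]='k' new -> keep; s[5]='k' seen -> skip; s[6]='g' seen -> skip; s[7]='r' seen -> skip; s[8]='w' seen -> skip
Result: wrgk


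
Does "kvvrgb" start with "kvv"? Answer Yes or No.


Input string: 'kvvrgb'
Prefix to check: 'kvv'
First 3 characters of input: 'kvv'
Match: True
Result: Yes


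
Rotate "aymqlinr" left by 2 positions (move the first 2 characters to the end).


Input: 'aymqlinr', shift = 2
Operation: split at index 2 and swap parts
Front part s[0:2] = 'ay'
Back part s[2:] = 'mqlinr'
Rotated = back + front = 'mqlinr' + 'ay'
Result: mqlinray


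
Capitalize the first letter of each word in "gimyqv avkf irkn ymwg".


Input string: 'gimyqv avkf irkn ymwg'
Operation: capitalize first letter of each word
Word transformations: 'gimyqv'->'Gimyqv', 'avkf'->'Avkf', 'irkn'->'Irkn', 'ymwg'->'Ymwg'
Result: Gimyqv Avkf Irkn Ymwg


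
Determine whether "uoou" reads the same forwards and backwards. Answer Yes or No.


Input string: 'uoou'
Reversed: 'uoou'
Compare pairs: s[0]='u' vs s[3]='u' (match), s[1]='o' vs s[2]='o' (match)
Palindrome: Yes


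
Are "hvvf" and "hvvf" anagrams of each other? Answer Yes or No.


String 1: 'hvvf' -> sorted: 'fhvv'
String 2: 'hvvf' -> sorted: 'fhvv'
Compare sorted forms: 'fhvv' == 'fhvv'
Anagram: Yes


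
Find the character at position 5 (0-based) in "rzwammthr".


Input string: 'rzwammthr'
Operation: get character at index 5
Index mapping: s[0]='r', s[1]='z', s[2]='w', s[3]='a', s[4]='m', s[5]='m'
Result: 'm'


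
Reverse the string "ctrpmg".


Input string: 'ctrpmg'
Operation: reverse character order
Original order: 'c' -> 't' -> 'r' -> 'p' -> 'm' -> 'g'
Reversed order: 'g' -> 'm' -> 'p' -> 'r' -> 't' -> 'c'
Result: gmprtc


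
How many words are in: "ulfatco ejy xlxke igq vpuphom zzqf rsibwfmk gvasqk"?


Input string: 'ulfatco ejy xlxke igq vpuphom zzqf rsibwfmk gvasqk'
Operation: split by spaces
Words found: 'ulfatco', 'ejy', 'xlxke', 'igq', 'vpuphom', 'zzqf', 'rsibwfmk', 'gvasqk'
Word count: 8


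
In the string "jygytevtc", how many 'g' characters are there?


Input string: 'jygytevtc'
Target character: 'g'
Scan each position: s[2]='g'
Matches found at indices: 2
Total: 1


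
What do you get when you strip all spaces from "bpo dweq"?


Input string: 'bpo dweq'
Operation: remove all spaces
Words: 'bpo', 'dweq'
Join without spaces: bpodweq


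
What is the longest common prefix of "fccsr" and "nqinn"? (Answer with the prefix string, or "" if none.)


String 1: 'fccsr'
String 2: 'nqinn'
Compare position by position:
pos 0: 'f' vs 'n' differ -> stop
Longest common prefix: "" (length 0)


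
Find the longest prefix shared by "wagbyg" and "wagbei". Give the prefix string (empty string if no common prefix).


String 1: 'wagbyg'
String 2: 'wagbei'
Compare position by position:
pos 0: 'w' vs 'w' match
pos 1: 'a' vs 'a' match
pos 2: 'g' vs 'g' match
pos 3: 'b' vs 'b' match
pos 4: 'y' vs 'e' differ -> stop
Longest common prefix: "wagb" (length 4)


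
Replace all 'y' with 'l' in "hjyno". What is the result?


Input string: 'hjyno'
Operation: replace 'y' with 'l'
Positions of 'y': 2
After replacement: hjlno


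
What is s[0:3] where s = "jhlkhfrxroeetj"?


Input string: 'jhlkhfrxroeetj'
Operation: slice [0:3]
Extract characters: s[0]='j', s[1]='h', s[2]='l'
Result: jhl


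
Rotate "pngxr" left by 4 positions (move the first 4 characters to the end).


Input: 'pngxr', shift = 4
Operation: split at index 4 and swap parts
Front part s[0:4] = 'pngx'
Back part s[4:] = 'r'
Rotated = back + front = 'r' + 'pngx'
Result: rpngx


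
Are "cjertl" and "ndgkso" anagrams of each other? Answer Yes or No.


String 1: 'cjertl' -> sorted: 'cejlrt'
String 2: 'ndgkso' -> sorted: 'dgknos'
Compare sorted forms: 'cejlrt' != 'dgknos'
Anagram: No


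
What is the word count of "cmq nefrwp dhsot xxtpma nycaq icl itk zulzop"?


Input string: 'cmq nefrwp dhsot xxtpma nycaq icl itk zulzop'
Operation: split by spaces
Words found: 'cmq', 'nefrwp', 'dhsot', 'xxtpma', 'nycaq', 'icl', 'itk', 'zulzop'
Word count: 8


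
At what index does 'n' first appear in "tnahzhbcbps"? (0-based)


Input string: 'tnahzhbcbps'
Target: 'n'
Scanning left to right: s[0]='t', s[1]='n'
First match at index: 1


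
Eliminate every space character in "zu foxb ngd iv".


Input string: 'zu foxb ngd iv'
Operation: remove all spaces
Words: 'zu', 'foxb', 'ngd', 'iv'
Join without spaces: zufoxbngdiv


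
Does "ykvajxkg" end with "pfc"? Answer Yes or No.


Input string: 'ykvajxkg'
Suffix to check: 'pfc'
Last 3 characters of input: 'xkg'
Match: False
Result: No


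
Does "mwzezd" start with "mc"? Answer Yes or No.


Input string: 'mwzezd'
Prefix to check: 'mc'
First 2 characters of input: 'mw'
Match: False
Result: No


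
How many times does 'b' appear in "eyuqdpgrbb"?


Input string: 'eyuqdpgrbb'
Target character: 'b'
Scan each position: s[8]='b', s[9]='b'
Matches found at indices: 8, 9
Total: 2


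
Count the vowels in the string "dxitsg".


Input string: 'dxitsg'
Operation: count vowels (a, e, i, o, u)
Scan: s[0]='d', s[1]='x', s[2]='i' (vowel), s[3]='t', s[4]='s', s[5]='g'
Vowels found: 1
Result: 1


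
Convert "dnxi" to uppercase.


Input string: 'dnxi'
Operation: convert each letter to uppercase
Mapping: 'd'->'D', 'n'->'N', 'x'->'X', 'i'->'I'
Result: DNXI


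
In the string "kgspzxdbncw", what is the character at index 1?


Input string: 'kgspzxdbncw'
Operation: get character at index 1
Index mapping: s[0]='k', s[1]='g'
Result: 'g'


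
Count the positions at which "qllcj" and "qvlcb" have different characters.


String 1: 'qllcj'
String 2: 'qvlcb'
Compare each position: pos 0: 'q'=='q', pos 1: 'l'!='v', pos 2: 'l'=='l', pos 3: 'c'=='c', pos 4: 'j'!='b'
Differing positions: 2
Hamming distance: 2


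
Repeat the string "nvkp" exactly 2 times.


Input string: 'nvkp'
Operation: repeat 2 times
Concatenation: 'nvkp' + 'nvkp'
Result: nvkpnvkp


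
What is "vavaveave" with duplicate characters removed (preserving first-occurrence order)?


Input: 'vavaveave'
Operation: keep first occurrence of each character
Scan: s[0]='v' new -> keep; s[1]='a' new -> keep; s[2]='v' seen -> skip; s[3]='a' seen -> skip; s[4]='v' seen -> skip; s[5]='e' new -> keep; s[6]='a' seen -> skip; s[7]='v' seen -> skip; s[8]='e' seen -> skip
Result: vae


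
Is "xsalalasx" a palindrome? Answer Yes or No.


Input string: 'xsalalasx'
Reversed: 'xsalalasx'
Compare pairs: s[0]='x' vs s[8]='x' (match), s[1]='s' vs s[7]='s' (match), s[2]='a' vs s[6]='a' (match), s[3]='l' vs s[5]='l' (match)
Palindrome: Yes


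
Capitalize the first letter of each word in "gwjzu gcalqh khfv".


Input string: 'gwjzu gcalqh khfv'
Operation: capitalize first letter of each word
Word transformations: 'gwjzu'->'Gwjzu', 'gcalqh'->'Gcalqh', 'khfv'->'Khfv'
Result: Gwjzu Gcalqh Khfv


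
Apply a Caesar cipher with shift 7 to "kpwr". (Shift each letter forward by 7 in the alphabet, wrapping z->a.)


Input: 'kpwr', shift = 7
Operation: for each letter, (position + 7) mod 26
Mapping: 'k'(10+7=17)->'r', 'p'(15+7=22)->'w', 'w'(22+7=29, 29 mod 26=3)->'d', 'r'(17+7=24)->'y'
Result: rwdy


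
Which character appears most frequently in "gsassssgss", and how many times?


Input: 'gsassssgss'
Operation: tally each character
Counts: 'a':1, 'g':2, 's':7
Maximum: 's' appears 7 times


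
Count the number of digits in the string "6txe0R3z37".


Input string: '6txe0R3z37'
Operation: count digit characters (0-9)
Scan: '6'(digit), 't', 'x', 'e', '0'(digit), 'R', '3'(digit), 'z', '3'(digit), '7'(digit)
Digits found: 5
Result: 5


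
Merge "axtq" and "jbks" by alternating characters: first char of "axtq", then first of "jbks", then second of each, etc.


String 1: 'axtq'
String 2: 'jbks'
Operation: alternate characters
Pairs: 'a'+'j', 'x'+'b', 't'+'k', 'q'+'s'
Result: ajxbtkqs


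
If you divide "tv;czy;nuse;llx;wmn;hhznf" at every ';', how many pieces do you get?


Input string: 'tv;czy;nuse;llx;wmn;hhznf'
Delimiter: ';'
Split result: 'tv', 'czy', 'nuse', 'llx', 'wmn', 'hhznf'
Number of parts: 6


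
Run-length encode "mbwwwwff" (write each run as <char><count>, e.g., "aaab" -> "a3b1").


Input: 'mbwwwwff'
Operation: identify consecutive runs
Runs: 'm' -> m1, 'b' -> b1, 'wwww' -> w4, 'ff' -> f2
Encoded: m1b1w4f2


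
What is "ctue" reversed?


Input string: 'ctue'
Operation: reverse character order
Original order: 'c' -> 't' -> 'u' -> 'e'
Reversed order: 'e' -> 'u' -> 't' -> 'c'
Result: eutc


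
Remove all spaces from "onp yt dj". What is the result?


Input string: 'onp yt dj'
Operation: remove all spaces
Words: 'onp', 'yt', 'dj'
Join without spaces: onpytdj


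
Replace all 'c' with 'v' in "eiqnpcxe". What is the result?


Input string: 'eiqnpcxe'
Operation: replace 'c' with 'v'
Positions of 'c': 5
After replacement: eiqnpvxe


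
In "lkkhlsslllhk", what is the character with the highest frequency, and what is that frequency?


Input: 'lkkhlsslllhk'
Operation: tally each character
Counts: 'h':2, 'k':3, 'l':5, 's':2
Maximum: 'l' appears 5 times


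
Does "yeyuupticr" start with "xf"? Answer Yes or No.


Input string: 'yeyuupticr'
Prefix to check: 'xf'
First 2 characters of input: 'ye'
Match: False
Result: No


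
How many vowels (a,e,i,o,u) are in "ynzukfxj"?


Input string: 'ynzukfxj'
Operation: count vowels (a, e, i, o, u)
Scan: s[0]='y', s[1]='n', s[2]='z', s[3]='u' (vowel), s[4]='k', s[5]='f', s[6]='x', s[7]='j'
Vowels found: 1
Result: 1


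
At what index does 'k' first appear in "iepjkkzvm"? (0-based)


Input string: 'iepjkkzvm'
Target: 'k'
Scanning left to right: s[0]='i', s[1]='e', s[2]='p', s[3]='j', s[4]='k'
First match at index: 4


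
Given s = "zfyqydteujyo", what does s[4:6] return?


Input string: 'zfyqydteujyo'
Operation: slice [4:6]
Extract characters: s[4]='y', s[5]='d'
Result: yd


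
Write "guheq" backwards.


Input string: 'guheq'
Operation: reverse character order
Original order: 'g' -> 'u' -> 'h' -> 'e' -> 'q'
Reversed order: 'q' -> 'e' -> 'h' -> 'u' -> 'g'
Result: qehug


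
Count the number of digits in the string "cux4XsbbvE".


Input string: 'cux4XsbbvE'
Operation: count digit characters (0-9)
Scan: 'c', 'u', 'x', '4'(digit), 'X', 's', 'b', 'b', 'v', 'E'
Digits found: 1
Result: 1


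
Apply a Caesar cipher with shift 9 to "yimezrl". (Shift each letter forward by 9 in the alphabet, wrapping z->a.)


Input: 'yimezrl', shift = 9
Operation: for each letter, (position + 9) mod 26
Mapping: 'y'(24+9=33, 33 mod 26=7)->'h', 'i'(8+9=17)->'r', 'm'(12+9=21)->'v', 'e'(4+9=13)->'n', 'z'(25+9=34, 34 mod 26=8)->'i', 'r'(17+9=26, 26 mod 26=0)->'a', 'l'(11+9=20)->'u'
Result: hrvniau


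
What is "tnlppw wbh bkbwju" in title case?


Input string: 'tnlppw wbh bkbwju'
Operation: capitalize first letter of each word
Word transformations: 'tnlppw'->'Tnlppw', 'wbh'->'Wbh', 'bkbwju'->'Bkbwju'
Result: Tnlppw Wbh Bkbwju


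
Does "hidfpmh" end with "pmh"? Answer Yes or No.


Input string: 'hidfpmh'
Suffix to check: 'pmh'
Last 3 characters of input: 'pmh'
Match: True
Result: Yes


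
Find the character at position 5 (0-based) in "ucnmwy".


Input string: 'ucnmwy'
Operation: get character at index 5
Index mapping: s[0]='u', s[1]='c', s[2]='n', s[3]='m', s[4]='w', s[5]='y'
Result: 'y'


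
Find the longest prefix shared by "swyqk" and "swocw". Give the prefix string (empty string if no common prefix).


String 1: 'swyqk'
String 2: 'swocw'
Compare position by position:
pos 0: 's' vs 's' match
pos 1: 'w' vs 'w' match
pos 2: 'y' vs 'o' differ -> stop
Longest common prefix: "sw" (length 2)


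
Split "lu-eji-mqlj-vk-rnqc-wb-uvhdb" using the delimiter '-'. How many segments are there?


Input string: 'lu-eji-mqlj-vk-rnqc-wb-uvhdb'
Delimiter: '-'
Split result: 'lu', 'eji', 'mqlj', 'vk', 'rnqc', 'wb', 'uvhdb'
Number of parts: 7


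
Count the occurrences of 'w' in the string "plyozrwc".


Input string: 'plyozrwc'
Target character: 'w'
Scan each position: s[6]='w'
Matches found at indices: 6
Total: 1


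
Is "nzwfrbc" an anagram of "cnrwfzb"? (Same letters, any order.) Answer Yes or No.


String 1: 'cnrwfzb' -> sorted: 'bcfnrwz'
String 2: 'nzwfrbc' -> sorted: 'bcfnrwz'
Compare sorted forms: 'bcfnrwz' == 'bcfnrwz'
Anagram: Yes


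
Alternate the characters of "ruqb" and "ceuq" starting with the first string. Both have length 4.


String 1: 'ruqb'
String 2: 'ceuq'
Operation: alternate characters
Pairs: 'r'+'c', 'u'+'e', 'q'+'u', 'b'+'q'
Result: rcuequbq


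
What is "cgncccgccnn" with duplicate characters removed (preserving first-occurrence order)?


Input: 'cgncccgccnn'
Operation: keep first occurrence of each character
Scan: s[0]='c' new -> keep; s[1]='g' new -> keep; s[2]='n' new -> keep; s[3]='c' seen -> skip; s[4]='c' seen -> skip; s[5]='c' seen -> skip; s[6]='g' seen -> skip; s[7]='c' seen -> skip; s[8]='c' seen -> skip; s[9]='n' seen -> skip; s[10]='n' seen -> skip
Result: cgn


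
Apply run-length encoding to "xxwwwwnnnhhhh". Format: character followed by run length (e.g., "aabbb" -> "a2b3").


Input: 'xxwwwwnnnhhhh'
Operation: identify consecutive runs
Runs: 'xx' -> x2, 'wwww' -> w4, 'nnn' -> n3, 'hhhh' -> h4
Encoded: x2w4n3h4


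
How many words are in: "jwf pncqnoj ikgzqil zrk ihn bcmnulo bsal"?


Input string: 'jwf pncqnoj ikgzqil zrk ihn bcmnulo bsal'
Operation: split by spaces
Words found: 'jwf', 'pncqnoj', 'ikgzqil', 'zrk', 'ihn', 'bcmnulo', 'bsal'
Word count: 7


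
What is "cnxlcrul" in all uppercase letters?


Input string: 'cnxlcrul'
Operation: convert each letter to uppercase
Mapping: 'c'->'C', 'n'->'N', 'x'->'X', 'l'->'L', 'c'->'C', 'r'->'R', 'u'->'U', 'l'->'L'
Result: CNXLCRUL


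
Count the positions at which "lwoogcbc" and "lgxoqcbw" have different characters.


String 1: 'lwoogcbc'
String 2: 'lgxoqcbw'
Compare each position: pos 0: 'l'=='l', pos 1: 'w'!='g', pos 2: 'o'!='x', pos 3: 'o'=='o', pos 4: 'g'!='q', pos 5: 'c'=='c', pos 6: 'b'=='b', pos 7: 'c'!='w'
Differing positions: 4
Hamming distance: 4


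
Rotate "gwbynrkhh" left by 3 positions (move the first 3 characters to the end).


Input: 'gwbynrkhh', shift = 3
Operation: split at index 3 and swap parts
Front part s[0:3] = 'gwb'
Back part s[3:] = 'ynrkhh'
Rotated = back + front = 'ynrkhh' + 'gwb'
Result: ynrkhhgwb


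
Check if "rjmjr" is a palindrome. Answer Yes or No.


Input string: 'rjmjr'
Reversed: 'rjmjr'
Compare pairs: s[0]='r' vs s[4]='r' (match), s[1]='j' vs s[3]='j' (match)
Palindrome: Yes


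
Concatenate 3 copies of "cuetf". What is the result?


Input string: 'cuetf'
Operation: repeat 3 times
Concatenation: 'cuetf' + 'cuetf' + 'cuetf'
Result: cuetfcuetfcuetf


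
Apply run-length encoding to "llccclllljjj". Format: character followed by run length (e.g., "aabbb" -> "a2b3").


Input: 'llccclllljjj'
Operation: identify consecutive runs
Runs: 'll' -> l2, 'ccc' -> c3, 'llll' -> l4, 'jjj' -> j3
Encoded: l2c3l4j3


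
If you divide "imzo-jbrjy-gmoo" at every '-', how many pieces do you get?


Input string: 'imzo-jbrjy-gmoo'
Delimiter: '-'
Split result: 'imzo', 'jbrjy', 'gmoo'
Number of parts: 3


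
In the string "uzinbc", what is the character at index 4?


Input string: 'uzinbc'
Operation: get character at index 4
Index mapping: s[0]='u', s[1]='z', s[2]='i', s[3]='n', s[4]='b'
Result: 'b'


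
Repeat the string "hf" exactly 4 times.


Input string: 'hf'
Operation: repeat 4 times
Concatenation: 'hf' + 'hf' + 'hf' + 'hf'
Result: hfhfhfhf


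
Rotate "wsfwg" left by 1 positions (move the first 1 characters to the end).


Input: 'wsfwg', shift = 1
Operation: split at index 1 and swap parts
Front part s[0:1] = 'w'
Back part s[1:] = 'sfwg'
Rotated = back + front = 'sfwg' + 'w'
Result: sfwgw


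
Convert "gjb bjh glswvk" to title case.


Input string: 'gjb bjh glswvk'
Operation: capitalize first letter of each word
Word transformations: 'gjb'->'Gjb', 'bjh'->'Bjh', 'glswvk'->'Glswvk'
Result: Gjb Bjh Glswvk


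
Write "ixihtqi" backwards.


Input string: 'ixihtqi'
Operation: reverse character order
Original order: 'i' -> 'x' -> 'i' -> 'h' -> 't' -> 'q' -> 'i'
Reversed order: 'i' -> 'q' -> 't' -> 'h' -> 'i' -> 'x' -> 'i'
Result: iqthixi


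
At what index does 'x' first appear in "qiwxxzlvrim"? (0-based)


Input string: 'qiwxxzlvrim'
Target: 'x'
Scanning left to right: s[0]='q', s[1]='i', s[2]='w', s[3]='x'
First match at index: 3


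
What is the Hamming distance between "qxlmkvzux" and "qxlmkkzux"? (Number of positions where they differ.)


String 1: 'qxlmkvzux'
String 2: 'qxlmkkzux'
Compare each position: pos 0: 'q'=='q', pos 1: 'x'=='x', pos 2: 'l'=='l', pos 3: 'm'=='m', pos 4: 'k'=='k', pos 5: 'v'!='k', pos 6: 'z'=='z', pos 7: 'u'=='u', pos 8: 'x'=='x'
Differing positions: 1
Hamming distance: 1


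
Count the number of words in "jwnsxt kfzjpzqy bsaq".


Input string: 'jwnsxt kfzjpzqy bsaq'
Operation: split by spaces
Words found: 'jwnsxt', 'kfzjpzqy', 'bsaq'
Word count: 3


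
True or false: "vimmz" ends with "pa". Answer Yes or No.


Input string: 'vimmz'
Suffix to check: 'pa'
Last 2 characters of input: 'mz'
Match: False
Result: No


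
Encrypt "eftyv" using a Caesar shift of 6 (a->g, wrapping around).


Input: 'eftyv', shift = 6
Operation: for each letter, (position + 6) mod 26
Mapping: 'e'(4+6=10)->'k', 'f'(5+6=11)->'l', 't'(19+6=25)->'z', 'y'(24+6=30, 30 mod 26=4)->'e', 'v'(21+6=27, 27 mod 26=1)->'b'
Result: klzeb


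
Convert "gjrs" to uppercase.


Input string: 'gjrs'
Operation: convert each letter to uppercase
Mapping: 'g'->'G', 'j'->'J', 'r'->'R', 's'->'S'
Result: GJRS


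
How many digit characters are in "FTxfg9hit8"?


Input string: 'FTxfg9hit8'
Operation: count digit characters (0-9)
Scan: 'F', 'T', 'x', 'f', 'g', '9'(digit), 'h', 'i', 't', '8'(digit)
Digits found: 2
Result: 2


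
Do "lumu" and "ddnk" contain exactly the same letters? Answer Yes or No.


String 1: 'lumu' -> sorted: 'lmuu'
String 2: 'ddnk' -> sorted: 'ddkn'
Compare sorted forms: 'lmuu' != 'ddkn'
Anagram: No


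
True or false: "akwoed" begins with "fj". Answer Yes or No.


Input string: 'akwoed'
Prefix to check: 'fj'
First 2 characters of input: 'ak'
Match: False
Result: No


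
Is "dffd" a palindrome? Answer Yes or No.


Input string: 'dffd'
Reversed: 'dffd'
Compare pairs: s[0]='d' vs s[3]='d' (match), s[1]='f' vs s[2]='f' (match)
Palindrome: Yes


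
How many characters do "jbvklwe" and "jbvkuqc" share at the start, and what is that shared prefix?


String 1: 'jbvklwe'
String 2: 'jbvkuqc'
Compare position by position:
pos 0: 'j' vs 'j' match
pos 1: 'b' vs 'b' match
pos 2: 'v' vs 'v' match
pos 3: 'k' vs 'k' match
pos 4: 'l' vs 'u' differ -> stop
Longest common prefix: "jbvk" (length 4)


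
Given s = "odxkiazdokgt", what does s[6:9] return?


Input string: 'odxkiazdokgt'
Operation: slice [6:9]
Extract characters: s[6]='z', s[7]='d', s[8]='o'
Result: zdo


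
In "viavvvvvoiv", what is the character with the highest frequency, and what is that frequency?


Input: 'viavvvvvoiv'
Operation: tally each character
Counts: 'a':1, 'i':2, 'o':1, 'v':7
Maximum: 'v' appears 7 times


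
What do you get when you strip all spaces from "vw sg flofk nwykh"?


Input string: 'vw sg flofk nwykh'
Operation: remove all spaces
Words: 'vw', 'sg', 'flofk', 'nwykh'
Join without spaces: vwsgflofknwykh


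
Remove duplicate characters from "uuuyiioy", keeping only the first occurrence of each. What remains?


Input: 'uuuyiioy'
Operation: keep first occurrence of each character
Scan: s[0]='u' new -> keep; s[1]='u' seen -> skip; s[2]='u' seen -> skip; s[3]='y' new -> keep; s[4]='i' new -> keep; s[5]='i' seen -> skip; s[6]='o' new -> keep; s[7]='y' seen -> skip
Result: uyio


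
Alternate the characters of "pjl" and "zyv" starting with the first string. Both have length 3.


String 1: 'pjl'
String 2: 'zyv'
Operation: alternate characters
Pairs: 'p'+'z', 'j'+'y', 'l'+'v'
Result: pzjylv


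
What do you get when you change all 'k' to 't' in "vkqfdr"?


Input string: 'vkqfdr'
Operation: replace 'k' with 't'
Positions of 'k': 1
After replacement: vtqfdr


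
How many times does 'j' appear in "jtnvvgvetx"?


Input string: 'jtnvvgvetx'
Target character: 'j'
Scan each position: s[0]='j'
Matches found at indices: 0
Total: 1


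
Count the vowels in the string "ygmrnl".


Input string: 'ygmrnl'
Operation: count vowels (a, e, i, o, u)
Scan: s[0]='y', s[1]='g', s[2]='m', s[3]='r', s[4]='n', s[5]='l'
Vowels found: 0
Result: 0


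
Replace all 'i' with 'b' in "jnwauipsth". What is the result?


Input string: 'jnwauipsth'
Operation: replace 'i' with 'b'
Positions of 'i': 5
After replacement: jnwaubpsth


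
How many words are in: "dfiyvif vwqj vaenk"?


Input string: 'dfiyvif vwqj vaenk'
Operation: split by spaces
Words found: 'dfiyvif', 'vwqj', 'vaenk'
Word count: 3


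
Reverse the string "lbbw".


Input string: 'lbbw'
Operation: reverse character order
Original order: 'l' -> 'b' -> 'b' -> 'w'
Reversed order: 'w' -> 'b' -> 'b' -> 'l'
Result: wbbl


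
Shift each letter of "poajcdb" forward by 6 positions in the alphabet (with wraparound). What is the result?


Input: 'poajcdb', shift = 6
Operation: for each letter, (position + 6) mod 26
Mapping: 'p'(15+6=21)->'v', 'o'(14+6=20)->'u', 'a'(0+6=6)->'g', 'j'(9+6=15)->'p', 'c'(2+6=8)->'i', 'd'(3+6=9)->'j', 'b'(1+6=7)->'h'
Result: vugpijh


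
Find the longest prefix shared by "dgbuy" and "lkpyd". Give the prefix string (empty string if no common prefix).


String 1: 'dgbuy'
String 2: 'lkpyd'
Compare position by position:
pos 0: 'd' vs 'l' differ -> stop
Longest common prefix: "" (length 0)


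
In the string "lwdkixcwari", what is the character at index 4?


Input string: 'lwdkixcwari'
Operation: get character at index 4
Index mapping: s[0]='l', s[1]='w', s[2]='d', s[3]='k', s[4]='i'
Result: 'i'


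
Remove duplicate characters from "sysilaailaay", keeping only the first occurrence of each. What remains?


Input: 'sysilaailaay'
Operation: keep first occurrence of each character
Scan: s[0]='s' new -> keep; s[1]='y' new -> keep; s[2]='s' seen -> skip; s[3]='i' new -> keep; s[4]='l' new -> keep; s[5]='a' new -> keep; s[6]='a' seen -> skip; s[7]='i' seen -> skip; s[8]='l' seen -> skip; s[9]='a' seen -> skip; s[10]='a' seen -> skip; s[11]='y' seen -> skip
Result: syila


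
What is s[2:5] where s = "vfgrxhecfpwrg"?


Input string: 'vfgrxhecfpwrg'
Operation: slice [2:5]
Extract characters: s[2]='g', s[3]='r', s[4]='x'
Result: grx


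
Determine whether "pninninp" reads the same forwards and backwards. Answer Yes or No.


Input string: 'pninninp'
Reversed: 'pninninp'
Compare pairs: s[0]='p' vs s[7]='p' (match), s[1]='n' vs s[6]='n' (match), s[2]='i' vs s[5]='i' (match), s[3]='n' vs s[4]='n' (match)
Palindrome: Yes


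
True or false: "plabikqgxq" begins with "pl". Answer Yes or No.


Input string: 'plabikqgxq'
Prefix to check: 'pl'
First 2 characters of input: 'pl'
Match: True
Result: Yes


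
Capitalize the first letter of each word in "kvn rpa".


Input string: 'kvn rpa'
Operation: capitalize first letter of each word
Word transformations: 'kvn'->'Kvn', 'rpa'->'Rpa'
Result: Kvn Rpa


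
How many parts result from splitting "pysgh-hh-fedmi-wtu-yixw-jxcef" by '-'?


Input string: 'pysgh-hh-fedmi-wtu-yixw-jxcef'
Delimiter: '-'
Split result: 'pysgh', 'hh', 'fedmi', 'wtu', 'yixw', 'jxcef'
Number of parts: 6


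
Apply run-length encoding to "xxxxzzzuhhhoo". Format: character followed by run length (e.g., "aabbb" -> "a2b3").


Input: 'xxxxzzzuhhhoo'
Operation: identify consecutive runs
Runs: 'xxxx' -> x4, 'zzz' -> z3, 'u' -> u1, 'hhh' -> h3, 'oo' -> o2
Encoded: x4z3u1h3o2


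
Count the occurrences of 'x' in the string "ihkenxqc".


Input string: 'ihkenxqc'
Target character: 'x'
Scan each position: s[5]='x'
Matches found at indices: 5
Total: 1


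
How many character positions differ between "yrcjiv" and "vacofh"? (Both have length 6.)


String 1: 'yrcjiv'
String 2: 'vacofh'
Compare each position: pos 0: 'y'!='v', pos 1: 'r'!='a', pos 2: 'c'=='c', pos 3: 'j'!='o', pos 4: 'i'!='f', pos 5: 'v'!='h'
Differing positions: 5
Hamming distance: 5


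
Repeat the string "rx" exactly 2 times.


Input string: 'rx'
Operation: repeat 2 times
Concatenation: 'rx' + 'rx'
Result: rxrx


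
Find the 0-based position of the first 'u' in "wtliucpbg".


Input string: 'wtliucpbg'
Target: 'u'
Scanning left to right: s[0]='w', s[1]='t', s[2]='l', s[3]='i', s[4]='u'
First match at index: 4


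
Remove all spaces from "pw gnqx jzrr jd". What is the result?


Input string: 'pw gnqx jzrr jd'
Operation: remove all spaces
Words: 'pw', 'gnqx', 'jzrr', 'jd'
Join without spaces: pwgnqxjzrrjd


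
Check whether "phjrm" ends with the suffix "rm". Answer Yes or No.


Input string: 'phjrm'
Suffix to check: 'rm'
Last 2 characters of input: 'rm'
Match: True
Result: Yes


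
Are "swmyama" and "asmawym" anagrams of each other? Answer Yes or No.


String 1: 'swmyama' -> sorted: 'aammswy'
String 2: 'asmawym' -> sorted: 'aammswy'
Compare sorted forms: 'aammswy' == 'aammswy'
Anagram: Yes


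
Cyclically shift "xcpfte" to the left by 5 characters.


Input: 'xcpfte', shift = 5
Operation: split at index 5 and swap parts
Front part s[0:5] = 'xcpft'
Back part s[5:] = 'e'
Rotated = back + front = 'e' + 'xcpft'
Result: excpft


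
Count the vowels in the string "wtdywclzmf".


Input string: 'wtdywclzmf'
Operation: count vowels (a, e, i, o, u)
Scan: s[0]='w', s[1]='t', s[2]='d', s[3]='y', s[4]='w', s[5]='c', s[6]='l', s[7]='z', s[8]='m', s[9]='f'
Vowels found: 0
Result: 0


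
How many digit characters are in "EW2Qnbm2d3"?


Input string: 'EW2Qnbm2d3'
Operation: count digit characters (0-9)
Scan: 'E', 'W', '2'(digit), 'Q', 'n', 'b', 'm', '2'(digit), 'd', '3'(digit)
Digits found: 3
Result: 3


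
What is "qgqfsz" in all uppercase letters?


Input string: 'qgqfsz'
Operation: convert each letter to uppercase
Mapping: 'q'->'Q', 'g'->'G', 'q'->'Q', 'f'->'F', 's'->'S', 'z'->'Z'
Result: QGQFSZ


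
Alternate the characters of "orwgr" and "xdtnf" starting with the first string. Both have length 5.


String 1: 'orwgr'
String 2: 'xdtnf'
Operation: alternate characters
Pairs: 'o'+'x', 'r'+'d', 'w'+'t', 'g'+'n', 'r'+'f'
Result: oxrdwtgnrf


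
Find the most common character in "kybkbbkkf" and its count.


Input: 'kybkbbkkf'
Operation: tally each character
Counts: 'b':3, 'f':1, 'k':4, 'y':1
Maximum: 'k' appears 4 times


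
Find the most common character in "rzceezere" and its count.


Input: 'rzceezere'
Operation: tally each character
Counts: 'c':1, 'e':4, 'r':2, 'z':2
Maximum: 'e' appears 4 times


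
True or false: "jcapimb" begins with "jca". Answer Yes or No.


Input string: 'jcapimb'
Prefix to check: 'jca'
First 3 characters of input: 'jca'
Match: True
Result: Yes


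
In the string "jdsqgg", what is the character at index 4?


Input string: 'jdsqgg'
Operation: get character at index 4
Index mapping: s[0]='j', s[1]='d', s[2]='s', s[3]='q', s[4]='g'
Result: 'g'


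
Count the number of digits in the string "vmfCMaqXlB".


Input string: 'vmfCMaqXlB'
Operation: count digit characters (0-9)
Scan: 'v', 'm', 'f', 'C', 'M', 'a', 'q', 'X', 'l', 'B'
Digits found: 0
Result: 0


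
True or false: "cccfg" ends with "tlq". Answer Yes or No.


Input string: 'cccfg'
Suffix to check: 'tlq'
Last 3 characters of input: 'cfg'
Match: False
Result: No


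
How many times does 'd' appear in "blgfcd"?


Input string: 'blgfcd'
Target character: 'd'
Scan each position: s[5]='d'
Matches found at indices: 5
Total: 1


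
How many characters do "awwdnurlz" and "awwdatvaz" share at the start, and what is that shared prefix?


String 1: 'awwdnurlz'
String 2: 'awwdatvaz'
Compare position by position:
pos 0: 'a' vs 'a' match
pos 1: 'w' vs 'w' match
pos 2: 'w' vs 'w' match
pos 3: 'd' vs 'd' match
pos 4: 'n' vs 'a' differ -> stop
Longest common prefix: "awwd" (length 4)
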